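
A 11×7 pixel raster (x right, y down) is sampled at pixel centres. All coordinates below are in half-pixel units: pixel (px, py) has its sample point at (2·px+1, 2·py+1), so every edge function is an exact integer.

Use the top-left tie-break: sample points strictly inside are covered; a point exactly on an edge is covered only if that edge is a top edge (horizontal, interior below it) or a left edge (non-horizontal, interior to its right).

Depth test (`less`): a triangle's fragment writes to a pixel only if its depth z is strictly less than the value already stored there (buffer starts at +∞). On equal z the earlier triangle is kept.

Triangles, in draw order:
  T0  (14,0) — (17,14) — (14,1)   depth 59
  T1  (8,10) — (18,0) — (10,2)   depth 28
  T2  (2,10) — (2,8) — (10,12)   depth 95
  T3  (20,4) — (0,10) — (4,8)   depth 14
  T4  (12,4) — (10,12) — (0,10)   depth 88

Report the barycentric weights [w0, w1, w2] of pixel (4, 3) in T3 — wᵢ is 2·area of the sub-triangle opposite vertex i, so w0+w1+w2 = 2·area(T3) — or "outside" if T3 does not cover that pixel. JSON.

T0:
  2·area = 3
  edge (14, 0)→(17, 14): d=(3,14) right/bottom  bias=-1
  edge (17, 14)→(14, 1): d=(-3,-13) top-left  bias=+0
  edge (14, 1)→(14, 0): d=(0,-1) top-left  bias=+0
    (7,2)@(15, 5): e=[1,1,1] → X
    (8,2)@(17, 5): e=[-27,27,3] → .
    (7,3)@(15, 7): e=[7,-5,1] → .
  covered (1 px):
    . . . . . . . . . . .
    . . . . . . . . . . .
    . . . . . . . X . . .
    . . . . . . . . . . .
    . . . . . . . . . . .
    . . . . . . . . . . .
    . . . . . . . . . . .
T1:
  2·area = 60  (B↔C swapped to make it positive)
  edge (8, 10)→(10, 2): d=(2,-8) top-left  bias=+0
  edge (10, 2)→(18, 0): d=(8,-2) top-left  bias=+0
  edge (18, 0)→(8, 10): d=(-10,10) right/bottom  bias=-1
    (7,0)@(15, 1): e=[38,2,20] → X
    (8,0)@(17, 1): e=[54,6,0] → .  [on edge]
    (5,1)@(11, 3): e=[10,10,40] → X
    (6,1)@(13, 3): e=[26,14,20] → X
    (7,1)@(15, 3): e=[42,18,0] → .  [on edge]
    (5,2)@(11, 5): e=[14,26,20] → X
    (6,2)@(13, 5): e=[30,30,0] → .  [on edge]
    (4,3)@(9, 7): e=[2,38,20] → X
    (5,3)@(11, 7): e=[18,42,0] → .  [on edge]
    (4,4)@(9, 9): e=[6,54,0] → .  [on edge]
    (3,5)@(7, 11): e=[-6,66,0] → .  [on edge]
    (2,6)@(5, 13): e=[-18,78,0] → .  [on edge]
  covered (5 px):
    . . . . . . . X . . .
    . . . . . X X . . . .
    . . . . . X . . . . .
    . . . . X . . . . . .
    . . . . . . . . . . .
    . . . . . . . . . . .
    . . . . . . . . . . .
T2:
  2·area = 16
  edge (2, 10)→(2, 8): d=(0,-2) top-left  bias=+0
  edge (2, 8)→(10, 12): d=(8,4) right/bottom  bias=-1
  edge (10, 12)→(2, 10): d=(-8,-2) top-left  bias=+0
    (1,4)@(3, 9): e=[2,4,10] → X
    (2,4)@(5, 9): e=[6,-4,14] → .
    (1,5)@(3, 11): e=[2,20,-6] → .
    (3,5)@(7, 11): e=[10,4,2] → X
    (4,5)@(9, 11): e=[14,-4,6] → .
    (3,6)@(7, 13): e=[10,20,-14] → .
  covered (2 px):
    . . . . . . . . . . .
    . . . . . . . . . . .
    . . . . . . . . . . .
    . . . . . . . . . . .
    . X . . . . . . . . .
    . . . X . . . . . . .
    . . . . . . . . . . .
T3:
  2·area = 16
  edge (20, 4)→(0, 10): d=(-20,6) right/bottom  bias=-1
  edge (0, 10)→(4, 8): d=(4,-2) top-left  bias=+0
  edge (4, 8)→(20, 4): d=(16,-4) top-left  bias=+0
    (4,3)@(9, 7): e=[6,6,4] → X
    (5,3)@(11, 7): e=[-6,10,12] → .
    (1,4)@(3, 9): e=[2,2,12] → X
    (2,4)@(5, 9): e=[-10,6,20] → .
    (4,4)@(9, 9): e=[-34,14,36] → .
    (1,5)@(3, 11): e=[-38,10,44] → .
  covered (2 px):
    . . . . . . . . . . .
    . . . . . . . . . . .
    . . . . . . . . . . .
    . . . . X . . . . . .
    . X . . . . . . . . .
    . . . . . . . . . . .
    . . . . . . . . . . .
T4:
  2·area = 84
  edge (12, 4)→(10, 12): d=(-2,8) right/bottom  bias=-1
  edge (10, 12)→(0, 10): d=(-10,-2) top-left  bias=+0
  edge (0, 10)→(12, 4): d=(12,-6) top-left  bias=+0
    (5,2)@(11, 5): e=[6,72,6] → X
    (6,2)@(13, 5): e=[-10,76,18] → .
    (3,3)@(7, 7): e=[34,44,6] → X
    (4,3)@(9, 7): e=[18,48,18] → X
    (6,3)@(13, 7): e=[-14,56,42] → .
    (1,4)@(3, 9): e=[62,16,6] → X
    (2,4)@(5, 9): e=[46,20,18] → X
    (5,4)@(11, 9): e=[-2,32,54] → .
    (1,5)@(3, 11): e=[58,-4,30] → .
    (2,5)@(5, 11): e=[42,0,42] → X  [on edge]
    (5,5)@(11, 11): e=[-6,12,78] → .
    (2,6)@(5, 13): e=[38,-20,66] → .
    (7,6)@(15, 13): e=[-42,0,126] → .  [on edge]
  covered (11 px):
    . . . . . . . . . . .
    . . . . . . . . . . .
    . . . . . X . . . . .
    . . . X X X . . . . .
    . X X X X . . . . . .
    . . X X X . . . . . .
    . . . . . . . . . . .

Final: [6,4,6]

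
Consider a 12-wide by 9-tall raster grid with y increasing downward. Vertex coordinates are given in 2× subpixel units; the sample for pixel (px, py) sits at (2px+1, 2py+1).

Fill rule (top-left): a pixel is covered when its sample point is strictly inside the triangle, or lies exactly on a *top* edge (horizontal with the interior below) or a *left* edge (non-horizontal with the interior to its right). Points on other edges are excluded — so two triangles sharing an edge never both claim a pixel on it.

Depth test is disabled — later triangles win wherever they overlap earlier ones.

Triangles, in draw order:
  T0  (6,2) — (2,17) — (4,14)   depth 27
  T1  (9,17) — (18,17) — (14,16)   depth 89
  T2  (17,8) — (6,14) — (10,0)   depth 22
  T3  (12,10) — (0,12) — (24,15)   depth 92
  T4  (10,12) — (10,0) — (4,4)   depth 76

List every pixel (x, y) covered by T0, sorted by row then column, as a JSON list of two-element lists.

T0:
  2·area = 18  (B↔C swapped to make it positive)
  edge (6, 2)→(4, 14): d=(-2,12) right/bottom  bias=-1
  edge (4, 14)→(2, 17): d=(-2,3) right/bottom  bias=-1
  edge (2, 17)→(6, 2): d=(4,-15) top-left  bias=+0
    (2,3)@(5, 7): e=[2,11,5] → #
    (3,3)@(7, 7): e=[-22,5,35] → ·
    (2,4)@(5, 9): e=[-2,7,13] → ·
    (1,7)@(3, 15): e=[10,1,7] → #
    (2,7)@(5, 15): e=[-14,-5,37] → ·
    (1,8)@(3, 17): e=[6,-3,15] → ·
  covered (2 px):
    · · · · · · · · · · · ·
    · · · · · · · · · · · ·
    · · · · · · · · · · · ·
    · · # · · · · · · · · ·
    · · · · · · · · · · · ·
    · · · · · · · · · · · ·
    · · · · · · · · · · · ·
    · # · · · · · · · · · ·
    · · · · · · · · · · · ·
T1:
  2·area = 9  (B↔C swapped to make it positive)
  edge (9, 17)→(14, 16): d=(5,-1) top-left  bias=+0
  edge (14, 16)→(18, 17): d=(4,1) right/bottom  bias=-1
  edge (18, 17)→(9, 17): d=(-9,0) right/bottom  bias=-1
    (9,7)@(19, 15): e=[0,-9,18] → ·  [on edge]
    (0,8)@(1, 17): e=[-8,17,0] → ·  [on edge]
    (1,8)@(3, 17): e=[-6,15,0] → ·  [on edge]
    (2,8)@(5, 17): e=[-4,13,0] → ·  [on edge]
    (3,8)@(7, 17): e=[-2,11,0] → ·  [on edge]
    (4,8)@(9, 17): e=[0,9,0] → ·  [on edge]
    (5,8)@(11, 17): e=[2,7,0] → ·  [on edge]
    (6,8)@(13, 17): e=[4,5,0] → ·  [on edge]
    (7,8)@(15, 17): e=[6,3,0] → ·  [on edge]
    (8,8)@(17, 17): e=[8,1,0] → ·  [on edge]
    (9,8)@(19, 17): e=[10,-1,0] → ·  [on edge]
    (10,8)@(21, 17): e=[12,-3,0] → ·  [on edge]
    (11,8)@(23, 17): e=[14,-5,0] → ·  [on edge]
  covered (0 px):
    · · · · · · · · · · · ·
    · · · · · · · · · · · ·
    · · · · · · · · · · · ·
    · · · · · · · · · · · ·
    · · · · · · · · · · · ·
    · · · · · · · · · · · ·
    · · · · · · · · · · · ·
    · · · · · · · · · · · ·
    · · · · · · · · · · · ·
T2:
  2·area = 130
  edge (17, 8)→(6, 14): d=(-11,6) right/bottom  bias=-1
  edge (6, 14)→(10, 0): d=(4,-14) top-left  bias=+0
  edge (10, 0)→(17, 8): d=(7,8) right/bottom  bias=-1
    (5,1)@(11, 3): e=[91,26,13] → #
    (6,1)@(13, 3): e=[79,54,-3] → ·
    (4,2)@(9, 5): e=[81,6,43] → #
    (6,2)@(13, 5): e=[57,62,11] → #
    (7,2)@(15, 5): e=[45,90,-5] → ·
    (4,3)@(9, 7): e=[59,14,57] → #
    (7,3)@(15, 7): e=[23,98,9] → #
    (8,3)@(17, 7): e=[11,126,-7] → ·
    (4,4)@(9, 9): e=[37,22,71] → #
    (8,4)@(17, 9): e=[-11,134,7] → ·
    (3,5)@(7, 11): e=[27,2,101] → #
    (6,5)@(13, 11): e=[-9,86,53] → ·
  covered (16 px):
    · · · · · · · · · · · ·
    · · · · · # · · · · · ·
    · · · · # # # · · · · ·
    · · · · # # # # · · · ·
    · · · · # # # # · · · ·
    · · · # # # · · · · · ·
    · · · # · · · · · · · ·
    · · · · · · · · · · · ·
    · · · · · · · · · · · ·
T3:
  2·area = 84  (B↔C swapped to make it positive)
  edge (12, 10)→(24, 15): d=(12,5) right/bottom  bias=-1
  edge (24, 15)→(0, 12): d=(-24,-3) top-left  bias=+0
  edge (0, 12)→(12, 10): d=(12,-2) top-left  bias=+0
    (3,5)@(7, 11): e=[37,45,2] → #
    (4,5)@(9, 11): e=[27,51,6] → #
    (5,5)@(11, 11): e=[17,57,10] → #
    (6,5)@(13, 11): e=[7,63,14] → #
    (7,5)@(15, 11): e=[-3,69,18] → ·
    (3,6)@(7, 13): e=[61,-3,26] → ·
    (4,6)@(9, 13): e=[51,3,30] → #
    (7,6)@(15, 13): e=[21,21,42] → #
    (8,6)@(17, 13): e=[11,27,46] → #
    (9,6)@(19, 13): e=[1,33,50] → #
    (10,6)@(21, 13): e=[-9,39,54] → ·
    (4,7)@(9, 15): e=[75,-45,54] → ·
  covered (10 px):
    · · · · · · · · · · · ·
    · · · · · · · · · · · ·
    · · · · · · · · · · · ·
    · · · · · · · · · · · ·
    · · · · · · · · · · · ·
    · · · # # # # · · · · ·
    · · · · # # # # # # · ·
    · · · · · · · · · · · ·
    · · · · · · · · · · · ·
T4:
  2·area = 72  (B↔C swapped to make it positive)
  edge (10, 12)→(4, 4): d=(-6,-8) top-left  bias=+0
  edge (4, 4)→(10, 0): d=(6,-4) top-left  bias=+0
  edge (10, 0)→(10, 12): d=(0,12) right/bottom  bias=-1
    (4,0)@(9, 1): e=[58,2,12] → #
    (5,0)@(11, 1): e=[74,10,-12] → ·
    (3,1)@(7, 3): e=[30,6,36] → #
    (5,1)@(11, 3): e=[62,22,-12] → ·
    (2,2)@(5, 5): e=[2,10,60] → #
    (5,2)@(11, 5): e=[50,34,-12] → ·
    (2,3)@(5, 7): e=[-10,22,60] → ·
    (3,3)@(7, 7): e=[6,30,36] → #
    (5,3)@(11, 7): e=[38,46,-12] → ·
    (3,4)@(7, 9): e=[-6,42,36] → ·
    (4,4)@(9, 9): e=[10,50,12] → #
    (5,4)@(11, 9): e=[26,58,-12] → ·
  covered (9 px):
    · · · · # · · · · · · ·
    · · · # # · · · · · · ·
    · · # # # · · · · · · ·
    · · · # # · · · · · · ·
    · · · · # · · · · · · ·
    · · · · · · · · · · · ·
    · · · · · · · · · · · ·
    · · · · · · · · · · · ·
    · · · · · · · · · · · ·

Result: [[2,3],[1,7]]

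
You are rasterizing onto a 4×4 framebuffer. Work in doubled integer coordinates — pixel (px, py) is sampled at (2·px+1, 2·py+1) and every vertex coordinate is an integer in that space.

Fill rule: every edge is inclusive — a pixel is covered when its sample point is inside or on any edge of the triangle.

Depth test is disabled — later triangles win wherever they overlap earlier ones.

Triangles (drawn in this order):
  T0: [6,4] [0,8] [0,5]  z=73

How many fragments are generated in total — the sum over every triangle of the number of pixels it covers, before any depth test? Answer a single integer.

T0:
  2·area = 18
  edge (6, 4)→(0, 8): d=(-6,4) inclusive
  edge (0, 8)→(0, 5): d=(0,-3) inclusive
  edge (0, 5)→(6, 4): d=(6,-1) inclusive
    (0,2)@(1, 5): e=[14,3,1] → #
    (1,2)@(3, 5): e=[6,9,3] → #
    (2,2)@(5, 5): e=[-2,15,5] → ·
    (0,3)@(1, 7): e=[2,3,13] → #
    (1,3)@(3, 7): e=[-6,9,15] → ·
  covered (3 px):
    · · · ·
    · · · ·
    # # · ·
    # · · ·

Result: 3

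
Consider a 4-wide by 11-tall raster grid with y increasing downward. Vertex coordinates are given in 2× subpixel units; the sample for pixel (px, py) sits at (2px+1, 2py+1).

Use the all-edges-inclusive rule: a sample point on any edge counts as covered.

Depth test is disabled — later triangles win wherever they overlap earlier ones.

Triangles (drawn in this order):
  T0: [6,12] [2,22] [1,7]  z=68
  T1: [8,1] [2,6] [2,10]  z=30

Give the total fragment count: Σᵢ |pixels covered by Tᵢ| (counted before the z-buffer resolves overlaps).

T0:
  2·area = 70
  edge (6, 12)→(2, 22): d=(-4,10) inclusive
  edge (2, 22)→(1, 7): d=(-1,-15) inclusive
  edge (1, 7)→(6, 12): d=(5,5) inclusive
    (0,3)@(1, 7): e=[70,0,0] → #  [on edge]
    (1,3)@(3, 7): e=[50,30,-10] → ·
    (0,4)@(1, 9): e=[62,-2,10] → ·
    (1,4)@(3, 9): e=[42,28,0] → #  [on edge]
    (2,4)@(5, 9): e=[22,58,-10] → ·
    (1,5)@(3, 11): e=[34,26,10] → #
    (2,5)@(5, 11): e=[14,56,0] → #  [on edge]
    (3,5)@(7, 11): e=[-6,86,-10] → ·
    (1,6)@(3, 13): e=[26,24,20] → #
    (3,6)@(7, 13): e=[-14,84,0] → ·  [on edge]
    (1,7)@(3, 15): e=[18,22,30] → #
    (2,7)@(5, 15): e=[-2,52,20] → ·
  covered (9 px):
    · · · ·
    · · · ·
    · · · ·
    # · · ·
    · # · ·
    · # # ·
    · # # ·
    · # · ·
    · # · ·
    · # · ·
    · · · ·
T1:
  2·area = 24  (B↔C swapped to make it positive)
  edge (8, 1)→(2, 10): d=(-6,9) inclusive
  edge (2, 10)→(2, 6): d=(0,-4) inclusive
  edge (2, 6)→(8, 1): d=(6,-5) inclusive
    (2,2)@(5, 5): e=[3,12,9] → #
    (3,2)@(7, 5): e=[-15,20,19] → ·
    (1,3)@(3, 7): e=[9,4,11] → #
    (2,3)@(5, 7): e=[-9,12,21] → ·
    (1,4)@(3, 9): e=[-3,4,23] → ·
  covered (2 px):
    · · · ·
    · · · ·
    · · # ·
    · # · ·
    · · · ·
    · · · ·
    · · · ·
    · · · ·
    · · · ·
    · · · ·
    · · · ·

Answer: 11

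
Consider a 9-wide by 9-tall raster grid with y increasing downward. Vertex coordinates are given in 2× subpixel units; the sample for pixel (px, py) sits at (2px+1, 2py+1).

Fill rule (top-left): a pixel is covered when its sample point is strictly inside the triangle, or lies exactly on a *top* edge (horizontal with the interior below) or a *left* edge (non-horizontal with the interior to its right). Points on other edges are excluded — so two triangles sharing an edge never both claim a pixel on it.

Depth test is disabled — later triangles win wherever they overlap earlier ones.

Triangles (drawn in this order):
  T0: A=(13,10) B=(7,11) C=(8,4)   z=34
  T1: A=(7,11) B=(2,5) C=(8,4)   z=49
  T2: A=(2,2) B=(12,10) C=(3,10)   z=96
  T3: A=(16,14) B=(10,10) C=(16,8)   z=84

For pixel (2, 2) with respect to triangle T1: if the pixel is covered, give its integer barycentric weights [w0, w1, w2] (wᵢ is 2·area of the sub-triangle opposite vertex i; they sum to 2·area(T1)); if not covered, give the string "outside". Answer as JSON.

T0:
  2·area = 41
  edge (13, 10)→(7, 11): d=(-6,1) right/bottom  bias=-1
  edge (7, 11)→(8, 4): d=(1,-7) top-left  bias=+0
  edge (8, 4)→(13, 10): d=(5,6) right/bottom  bias=-1
    (4,3)@(9, 7): e=[22,10,9] → █
    (5,3)@(11, 7): e=[20,24,-3] → ·
    (4,4)@(9, 9): e=[10,12,19] → █
    (5,4)@(11, 9): e=[8,26,7] → █
    (6,4)@(13, 9): e=[6,40,-5] → ·
    (3,5)@(7, 11): e=[0,0,41] → ·  [on edge]
    (4,5)@(9, 11): e=[-2,14,29] → ·
    (5,5)@(11, 11): e=[-4,28,17] → ·
  covered (3 px):
    · · · · · · · · ·
    · · · · · · · · ·
    · · · · · · · · ·
    · · · · █ · · · ·
    · · · · █ █ · · ·
    · · · · · · · · ·
    · · · · · · · · ·
    · · · · · · · · ·
    · · · · · · · · ·
T1:
  2·area = 41
  edge (7, 11)→(2, 5): d=(-5,-6) top-left  bias=+0
  edge (2, 5)→(8, 4): d=(6,-1) top-left  bias=+0
  edge (8, 4)→(7, 11): d=(-1,7) right/bottom  bias=-1
    (1,2)@(3, 5): e=[6,1,34] → █
    (2,2)@(5, 5): e=[18,3,20] → █
    (3,2)@(7, 5): e=[30,5,6] → █
    (4,2)@(9, 5): e=[42,7,-8] → ·
    (1,3)@(3, 7): e=[-4,13,32] → ·
    (2,3)@(5, 7): e=[8,15,18] → █
    (4,3)@(9, 7): e=[32,19,-10] → ·
    (2,4)@(5, 9): e=[-2,27,16] → ·
    (3,4)@(7, 9): e=[10,29,2] → █
    (4,4)@(9, 9): e=[22,31,-12] → ·
    (3,5)@(7, 11): e=[0,41,0] → ·  [on edge]
  covered (6 px):
    · · · · · · · · ·
    · · · · · · · · ·
    · █ █ █ · · · · ·
    · · █ █ · · · · ·
    · · · █ · · · · ·
    · · · · · · · · ·
    · · · · · · · · ·
    · · · · · · · · ·
    · · · · · · · · ·
T2:
  2·area = 72
  edge (2, 2)→(12, 10): d=(10,8) right/bottom  bias=-1
  edge (12, 10)→(3, 10): d=(-9,0) right/bottom  bias=-1
  edge (3, 10)→(2, 2): d=(-1,-8) top-left  bias=+0
    (1,1)@(3, 3): e=[2,63,7] → █
    (2,1)@(5, 3): e=[-14,63,23] → ·
    (1,2)@(3, 5): e=[22,45,5] → █
    (2,2)@(5, 5): e=[6,45,21] → █
    (3,2)@(7, 5): e=[-10,45,37] → ·
    (1,3)@(3, 7): e=[42,27,3] → █
    (3,3)@(7, 7): e=[10,27,35] → █
    (4,3)@(9, 7): e=[-6,27,51] → ·
    (1,4)@(3, 9): e=[62,9,1] → █
    (4,4)@(9, 9): e=[14,9,49] → █
    (5,4)@(11, 9): e=[-2,9,65] → ·
    (1,5)@(3, 11): e=[82,-9,-1] → ·
  covered (10 px):
    · · · · · · · · ·
    · █ · · · · · · ·
    · █ █ · · · · · ·
    · █ █ █ · · · · ·
    · █ █ █ █ · · · ·
    · · · · · · · · ·
    · · · · · · · · ·
    · · · · · · · · ·
    · · · · · · · · ·
T3:
  2·area = 36
  edge (16, 14)→(10, 10): d=(-6,-4) top-left  bias=+0
  edge (10, 10)→(16, 8): d=(6,-2) top-left  bias=+0
  edge (16, 8)→(16, 14): d=(0,6) right/bottom  bias=-1
    (6,4)@(13, 9): e=[18,0,18] → █  [on edge]
    (7,4)@(15, 9): e=[26,4,6] → █
    (8,4)@(17, 9): e=[34,8,-6] → ·
    (3,5)@(7, 11): e=[-18,0,54] → ·  [on edge]
    (6,5)@(13, 11): e=[6,12,18] → █
    (8,5)@(17, 11): e=[22,20,-6] → ·
    (0,6)@(1, 13): e=[-54,0,90] → ·  [on edge]
    (6,6)@(13, 13): e=[-6,24,18] → ·
    (7,6)@(15, 13): e=[2,28,6] → █
    (8,6)@(17, 13): e=[10,32,-6] → ·
    (7,7)@(15, 15): e=[-10,40,6] → ·
  covered (5 px):
    · · · · · · · · ·
    · · · · · · · · ·
    · · · · · · · · ·
    · · · · · · · · ·
    · · · · · · █ █ ·
    · · · · · · █ █ ·
    · · · · · · · █ ·
    · · · · · · · · ·
    · · · · · · · · ·

Answer: [3,20,18]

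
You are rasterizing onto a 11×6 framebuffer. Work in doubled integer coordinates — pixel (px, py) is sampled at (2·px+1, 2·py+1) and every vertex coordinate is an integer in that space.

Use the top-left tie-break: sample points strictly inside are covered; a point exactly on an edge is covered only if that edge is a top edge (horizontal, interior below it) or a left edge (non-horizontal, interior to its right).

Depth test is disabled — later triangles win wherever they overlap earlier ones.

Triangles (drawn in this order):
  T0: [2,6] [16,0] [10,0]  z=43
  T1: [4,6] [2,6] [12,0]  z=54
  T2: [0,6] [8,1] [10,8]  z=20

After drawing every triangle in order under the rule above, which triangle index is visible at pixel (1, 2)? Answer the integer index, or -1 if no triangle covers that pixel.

T0:
  2·area = 36  (B↔C swapped to make it positive)
  edge (2, 6)→(10, 0): d=(8,-6) top-left  bias=+0
  edge (10, 0)→(16, 0): d=(6,0) top-left  bias=+0
  edge (16, 0)→(2, 6): d=(-14,6) right/bottom  bias=-1
    (4,0)@(9, 1): e=[2,6,28] → X
    (5,0)@(11, 1): e=[14,6,16] → X
    (6,0)@(13, 1): e=[26,6,4] → X
    (7,0)@(15, 1): e=[38,6,-8] → .
    (3,1)@(7, 3): e=[6,18,12] → X
    (4,1)@(9, 3): e=[18,18,0] → .  [on edge]
    (5,1)@(11, 3): e=[30,18,-12] → .
    (6,1)@(13, 3): e=[42,18,-24] → .
    (3,2)@(7, 5): e=[22,30,-16] → .
  covered (4 px):
    . . . . X X X . . . .
    . . . X . . . . . . .
    . . . . . . . . . . .
    . . . . . . . . . . .
    . . . . . . . . . . .
    . . . . . . . . . . .
T1:
  2·area = 12
  edge (4, 6)→(2, 6): d=(-2,0) right/bottom  bias=-1
  edge (2, 6)→(12, 0): d=(10,-6) top-left  bias=+0
  edge (12, 0)→(4, 6): d=(-8,6) right/bottom  bias=-1
    (3,1)@(7, 3): e=[6,0,6] → X  [on edge]
    (4,1)@(9, 3): e=[6,12,-6] → .
    (2,2)@(5, 5): e=[2,8,2] → X
    (3,2)@(7, 5): e=[2,20,-10] → .
    (2,3)@(5, 7): e=[-2,28,-14] → .
  covered (2 px):
    . . . . . . . . . . .
    . . . X . . . . . . .
    . . X . . . . . . . .
    . . . . . . . . . . .
    . . . . . . . . . . .
    . . . . . . . . . . .
T2:
  2·area = 66
  edge (0, 6)→(8, 1): d=(8,-5) top-left  bias=+0
  edge (8, 1)→(10, 8): d=(2,7) right/bottom  bias=-1
  edge (10, 8)→(0, 6): d=(-10,-2) top-left  bias=+0
    (2,1)@(5, 3): e=[1,25,40] → X
    (3,1)@(7, 3): e=[11,11,44] → X
    (4,1)@(9, 3): e=[21,-3,48] → .
    (1,2)@(3, 5): e=[7,43,16] → X
    (4,2)@(9, 5): e=[37,1,28] → X
    (5,2)@(11, 5): e=[47,-13,32] → .
    (1,3)@(3, 7): e=[23,47,-4] → .
    (2,3)@(5, 7): e=[33,33,0] → X  [on edge]
    (5,3)@(11, 7): e=[63,-9,12] → .
    (2,4)@(5, 9): e=[49,37,-20] → .
    (3,4)@(7, 9): e=[59,23,-16] → .
    (4,4)@(9, 9): e=[69,9,-12] → .
    (7,4)@(15, 9): e=[99,-33,0] → .  [on edge]
  covered (9 px):
    . . . . . . . . . . .
    . . X X . . . . . . .
    . X X X X . . . . . .
    . . X X X . . . . . .
    . . . . . . . . . . .
    . . . . . . . . . . .

Z-buffer (winner per pixel, '.' = empty):
  . . . . 0 0 0 . . . .
  . . 2 2 . . . . . . .
  . 2 2 2 2 . . . . . .
  . . 2 2 2 . . . . . .
  . . . . . . . . . . .
  . . . . . . . . . . .

Final: 2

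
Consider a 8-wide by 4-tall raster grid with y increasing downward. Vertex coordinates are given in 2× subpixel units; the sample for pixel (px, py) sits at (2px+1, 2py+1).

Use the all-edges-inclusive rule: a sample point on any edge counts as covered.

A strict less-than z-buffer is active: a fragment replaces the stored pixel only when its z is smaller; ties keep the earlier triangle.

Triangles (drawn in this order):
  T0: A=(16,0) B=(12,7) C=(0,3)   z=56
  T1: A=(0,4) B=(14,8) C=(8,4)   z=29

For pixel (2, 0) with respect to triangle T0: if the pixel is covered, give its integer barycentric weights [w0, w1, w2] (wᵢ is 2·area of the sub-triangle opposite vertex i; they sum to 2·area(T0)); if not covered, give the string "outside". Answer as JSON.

T0:
  2·area = 100
  edge (16, 0)→(12, 7): d=(-4,7) inclusive
  edge (12, 7)→(0, 3): d=(-12,-4) inclusive
  edge (0, 3)→(16, 0): d=(16,-3) inclusive
    (5,0)@(11, 1): e=[31,68,1] → X
    (6,0)@(13, 1): e=[17,76,7] → X
    (7,0)@(15, 1): e=[3,84,13] → X
    (0,1)@(1, 3): e=[93,4,3] → X
    (1,1)@(3, 3): e=[79,12,9] → X
    (2,1)@(5, 3): e=[65,20,15] → X
    (3,1)@(7, 3): e=[51,28,21] → X
    (4,1)@(9, 3): e=[37,36,27] → X
    (7,1)@(15, 3): e=[-5,60,45] → .
    (0,2)@(1, 5): e=[85,-20,35] → .
    (1,2)@(3, 5): e=[71,-12,41] → .
    (2,2)@(5, 5): e=[57,-4,47] → .
  covered (14 px):
    . . . . . X X X
    X X X X X X X .
    . . . X X X X .
    . . . . . . . .
T1:
  2·area = 32  (B↔C swapped to make it positive)
  edge (0, 4)→(8, 4): d=(8,0) inclusive
  edge (8, 4)→(14, 8): d=(6,4) inclusive
  edge (14, 8)→(0, 4): d=(-14,-4) inclusive
    (2,2)@(5, 5): e=[8,18,6] → X
    (3,2)@(7, 5): e=[8,10,14] → X
    (4,2)@(9, 5): e=[8,2,22] → X
    (5,2)@(11, 5): e=[8,-6,30] → .
    (2,3)@(5, 7): e=[24,30,-22] → .
    (3,3)@(7, 7): e=[24,22,-14] → .
    (4,3)@(9, 7): e=[24,14,-6] → .
    (5,3)@(11, 7): e=[24,6,2] → X
    (6,3)@(13, 7): e=[24,-2,10] → .
  covered (4 px):
    . . . . . . . .
    . . . . . . . .
    . . X X X . . .
    . . . . . X . .

Answer: "outside"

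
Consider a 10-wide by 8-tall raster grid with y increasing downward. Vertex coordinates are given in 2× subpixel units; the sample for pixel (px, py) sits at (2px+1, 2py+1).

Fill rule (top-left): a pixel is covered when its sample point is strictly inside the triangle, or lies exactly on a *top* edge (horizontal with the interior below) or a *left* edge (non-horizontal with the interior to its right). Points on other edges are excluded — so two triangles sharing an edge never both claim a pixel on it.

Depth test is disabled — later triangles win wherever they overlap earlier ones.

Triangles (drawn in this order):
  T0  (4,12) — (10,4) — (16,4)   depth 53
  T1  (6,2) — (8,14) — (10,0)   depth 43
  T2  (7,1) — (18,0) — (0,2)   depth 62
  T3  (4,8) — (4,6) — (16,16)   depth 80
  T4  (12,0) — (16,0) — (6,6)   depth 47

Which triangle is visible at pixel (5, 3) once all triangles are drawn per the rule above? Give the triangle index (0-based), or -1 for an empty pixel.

T0:
  2·area = 48
  edge (4, 12)→(10, 4): d=(6,-8) top-left  bias=+0
  edge (10, 4)→(16, 4): d=(6,0) top-left  bias=+0
  edge (16, 4)→(4, 12): d=(-12,8) right/bottom  bias=-1
    (5,2)@(11, 5): e=[14,6,28] → █
    (6,2)@(13, 5): e=[30,6,12] → █
    (7,2)@(15, 5): e=[46,6,-4] → ·
    (4,3)@(9, 7): e=[10,18,20] → █
    (6,3)@(13, 7): e=[42,18,-12] → ·
    (3,4)@(7, 9): e=[6,30,12] → █
    (4,4)@(9, 9): e=[22,30,-4] → ·
    (5,4)@(11, 9): e=[38,30,-20] → ·
    (2,5)@(5, 11): e=[2,42,4] → █
    (3,5)@(7, 11): e=[18,42,-12] → ·
    (2,6)@(5, 13): e=[14,54,-20] → ·
  covered (6 px):
    · · · · · · · · · ·
    · · · · · · · · · ·
    · · · · · █ █ · · ·
    · · · · █ █ · · · ·
    · · · █ · · · · · ·
    · · █ · · · · · · ·
    · · · · · · · · · ·
    · · · · · · · · · ·
T1:
  2·area = 52  (B↔C swapped to make it positive)
  edge (6, 2)→(10, 0): d=(4,-2) top-left  bias=+0
  edge (10, 0)→(8, 14): d=(-2,14) right/bottom  bias=-1
  edge (8, 14)→(6, 2): d=(-2,-12) top-left  bias=+0
    (4,0)@(9, 1): e=[2,12,38] → █
    (5,0)@(11, 1): e=[6,-16,62] → ·
    (3,1)@(7, 3): e=[6,36,10] → █
    (5,1)@(11, 3): e=[14,-20,58] → ·
    (3,2)@(7, 5): e=[14,32,6] → █
    (5,2)@(11, 5): e=[22,-24,54] → ·
    (3,3)@(7, 7): e=[22,28,2] → █
    (4,3)@(9, 7): e=[26,0,26] → ·  [on edge]
    (3,4)@(7, 9): e=[30,24,-2] → ·
  covered (6 px):
    · · · · █ · · · · ·
    · · · █ █ · · · · ·
    · · · █ █ · · · · ·
    · · · █ · · · · · ·
    · · · · · · · · · ·
    · · · · · · · · · ·
    · · · · · · · · · ·
    · · · · · · · · · ·
T2:
  2·area = 4
  edge (7, 1)→(18, 0): d=(11,-1) top-left  bias=+0
  edge (18, 0)→(0, 2): d=(-18,2) right/bottom  bias=-1
  edge (0, 2)→(7, 1): d=(7,-1) top-left  bias=+0
    (3,0)@(7, 1): e=[0,4,0] → █  [on edge]
    (4,0)@(9, 1): e=[2,0,2] → ·  [on edge]
    (3,1)@(7, 3): e=[22,-32,14] → ·
  covered (1 px):
    · · · █ · · · · · ·
    · · · · · · · · · ·
    · · · · · · · · · ·
    · · · · · · · · · ·
    · · · · · · · · · ·
    · · · · · · · · · ·
    · · · · · · · · · ·
    · · · · · · · · · ·
T3:
  2·area = 24
  edge (4, 8)→(4, 6): d=(0,-2) top-left  bias=+0
  edge (4, 6)→(16, 16): d=(12,10) right/bottom  bias=-1
  edge (16, 16)→(4, 8): d=(-12,-8) top-left  bias=+0
    (2,3)@(5, 7): e=[2,2,20] → █
    (3,3)@(7, 7): e=[6,-18,36] → ·
    (2,4)@(5, 9): e=[2,26,-4] → ·
    (3,4)@(7, 9): e=[6,6,12] → █
    (4,4)@(9, 9): e=[10,-14,28] → ·
    (3,5)@(7, 11): e=[6,30,-12] → ·
    (4,5)@(9, 11): e=[10,10,4] → █
    (5,5)@(11, 11): e=[14,-10,20] → ·
    (4,6)@(9, 13): e=[10,34,-20] → ·
  covered (3 px):
    · · · · · · · · · ·
    · · · · · · · · · ·
    · · · · · · · · · ·
    · · █ · · · · · · ·
    · · · █ · · · · · ·
    · · · · █ · · · · ·
    · · · · · · · · · ·
    · · · · · · · · · ·
T4:
  2·area = 24
  edge (12, 0)→(16, 0): d=(4,0) top-left  bias=+0
  edge (16, 0)→(6, 6): d=(-10,6) right/bottom  bias=-1
  edge (6, 6)→(12, 0): d=(6,-6) top-left  bias=+0
    (5,0)@(11, 1): e=[4,20,0] → █  [on edge]
    (6,0)@(13, 1): e=[4,8,12] → █
    (7,0)@(15, 1): e=[4,-4,24] → ·
    (4,1)@(9, 3): e=[12,12,0] → █  [on edge]
    (5,1)@(11, 3): e=[12,0,12] → ·  [on edge]
    (6,1)@(13, 3): e=[12,-12,24] → ·
    (3,2)@(7, 5): e=[20,4,0] → █  [on edge]
    (4,2)@(9, 5): e=[20,-8,12] → ·
    (2,3)@(5, 7): e=[28,-4,0] → ·  [on edge]
    (3,3)@(7, 7): e=[28,-16,12] → ·
    (0,4)@(1, 9): e=[36,0,-12] → ·  [on edge]
    (1,4)@(3, 9): e=[36,-12,0] → ·  [on edge]
    (0,5)@(1, 11): e=[44,-20,0] → ·  [on edge]
  covered (4 px):
    · · · · · █ █ · · ·
    · · · · █ · · · · ·
    · · · █ · · · · · ·
    · · · · · · · · · ·
    · · · · · · · · · ·
    · · · · · · · · · ·
    · · · · · · · · · ·
    · · · · · · · · · ·

Z-buffer (winner per pixel, '.' = empty):
  . . . 2 1 4 4 . . .
  . . . 1 4 . . . . .
  . . . 4 1 0 0 . . .
  . . 3 1 0 0 . . . .
  . . . 3 . . . . . .
  . . 0 . 3 . . . . .
  . . . . . . . . . .
  . . . . . . . . . .

Final: 0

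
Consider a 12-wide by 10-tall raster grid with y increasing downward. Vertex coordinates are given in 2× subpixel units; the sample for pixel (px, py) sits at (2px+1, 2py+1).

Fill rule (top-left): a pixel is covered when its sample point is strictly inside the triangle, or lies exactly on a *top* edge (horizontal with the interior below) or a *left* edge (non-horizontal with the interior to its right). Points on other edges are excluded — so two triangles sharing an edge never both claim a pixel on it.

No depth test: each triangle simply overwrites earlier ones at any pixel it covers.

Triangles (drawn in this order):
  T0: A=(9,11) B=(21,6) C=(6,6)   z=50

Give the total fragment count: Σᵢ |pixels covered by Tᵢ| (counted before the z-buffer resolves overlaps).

T0:
  2·area = 75  (B↔C swapped to make it positive)
  edge (9, 11)→(6, 6): d=(-3,-5) top-left  bias=+0
  edge (6, 6)→(21, 6): d=(15,0) top-left  bias=+0
  edge (21, 6)→(9, 11): d=(-12,5) right/bottom  bias=-1
    (1,0)@(3, 1): e=[0,-75,150] → ·  [on edge]
    (3,3)@(7, 7): e=[2,15,58] → █
    (4,3)@(9, 7): e=[12,15,48] → █
    (5,3)@(11, 7): e=[22,15,38] → █
    (6,3)@(13, 7): e=[32,15,28] → █
    (7,3)@(15, 7): e=[42,15,18] → █
    (8,3)@(17, 7): e=[52,15,8] → █
    (9,3)@(19, 7): e=[62,15,-2] → ·
    (3,4)@(7, 9): e=[-4,45,34] → ·
    (4,4)@(9, 9): e=[6,45,24] → █
    (7,4)@(15, 9): e=[36,45,-6] → ·
    (8,4)@(17, 9): e=[46,45,-16] → ·
    (4,5)@(9, 11): e=[0,75,0] → ·  [on edge]
  covered (9 px):
    · · · · · · · · · · · ·
    · · · · · · · · · · · ·
    · · · · · · · · · · · ·
    · · · █ █ █ █ █ █ · · ·
    · · · · █ █ █ · · · · ·
    · · · · · · · · · · · ·
    · · · · · · · · · · · ·
    · · · · · · · · · · · ·
    · · · · · · · · · · · ·
    · · · · · · · · · · · ·

Result: 9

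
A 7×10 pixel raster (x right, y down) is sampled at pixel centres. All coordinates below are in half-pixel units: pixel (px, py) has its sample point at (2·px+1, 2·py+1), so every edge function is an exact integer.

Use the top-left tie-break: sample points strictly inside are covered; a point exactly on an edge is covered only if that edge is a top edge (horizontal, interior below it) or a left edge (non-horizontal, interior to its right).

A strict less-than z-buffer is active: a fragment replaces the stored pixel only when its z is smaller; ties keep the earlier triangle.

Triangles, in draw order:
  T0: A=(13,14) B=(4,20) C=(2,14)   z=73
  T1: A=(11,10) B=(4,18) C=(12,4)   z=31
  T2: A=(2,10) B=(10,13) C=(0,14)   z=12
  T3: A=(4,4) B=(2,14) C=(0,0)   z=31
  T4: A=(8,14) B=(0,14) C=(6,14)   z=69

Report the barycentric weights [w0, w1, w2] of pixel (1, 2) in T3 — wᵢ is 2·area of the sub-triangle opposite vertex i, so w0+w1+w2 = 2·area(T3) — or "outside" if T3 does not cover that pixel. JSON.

T0:
  2·area = 66
  edge (13, 14)→(4, 20): d=(-9,6) right/bottom  bias=-1
  edge (4, 20)→(2, 14): d=(-2,-6) top-left  bias=+0
  edge (2, 14)→(13, 14): d=(11,0) top-left  bias=+0
    (0,5)@(1, 11): e=[99,0,-33] → .  [on edge]
    (1,7)@(3, 15): e=[51,4,11] → X
    (2,7)@(5, 15): e=[39,16,11] → X
    (3,7)@(7, 15): e=[27,28,11] → X
    (4,7)@(9, 15): e=[15,40,11] → X
    (5,7)@(11, 15): e=[3,52,11] → X
    (6,7)@(13, 15): e=[-9,64,11] → .
    (1,8)@(3, 17): e=[33,0,33] → X  [on edge]
    (4,8)@(9, 17): e=[-3,36,33] → .
    (5,8)@(11, 17): e=[-15,48,33] → .
    (1,9)@(3, 19): e=[15,-4,55] → .
    (2,9)@(5, 19): e=[3,8,55] → X
  covered (9 px):
    . . . . . . .
    . . . . . . .
    . . . . . . .
    . . . . . . .
    . . . . . . .
    . . . . . . .
    . . . . . . .
    . X X X X X .
    . X X X . . .
    . . X . . . .
T1:
  2·area = 34
  edge (11, 10)→(4, 18): d=(-7,8) right/bottom  bias=-1
  edge (4, 18)→(12, 4): d=(8,-14) top-left  bias=+0
  edge (12, 4)→(11, 10): d=(-1,6) right/bottom  bias=-1
    (5,3)@(11, 7): e=[21,10,3] → X
    (6,3)@(13, 7): e=[5,38,-9] → .
    (5,4)@(11, 9): e=[7,26,1] → X
    (6,4)@(13, 9): e=[-9,54,-11] → .
    (4,5)@(9, 11): e=[9,14,11] → X
    (5,5)@(11, 11): e=[-7,42,-1] → .
    (3,6)@(7, 13): e=[11,2,21] → X
    (4,6)@(9, 13): e=[-5,30,9] → .
    (3,7)@(7, 15): e=[-3,18,19] → .
  covered (4 px):
    . . . . . . .
    . . . . . . .
    . . . . . . .
    . . . . . X .
    . . . . . X .
    . . . . X . .
    . . . X . . .
    . . . . . . .
    . . . . . . .
    . . . . . . .
T2:
  2·area = 38
  edge (2, 10)→(10, 13): d=(8,3) right/bottom  bias=-1
  edge (10, 13)→(0, 14): d=(-10,1) right/bottom  bias=-1
  edge (0, 14)→(2, 10): d=(2,-4) top-left  bias=+0
    (1,5)@(3, 11): e=[5,27,6] → X
    (2,5)@(5, 11): e=[-1,25,14] → .
    (0,6)@(1, 13): e=[27,9,2] → X
    (2,6)@(5, 13): e=[15,5,18] → X
    (3,6)@(7, 13): e=[9,3,26] → X
    (4,6)@(9, 13): e=[3,1,34] → X
    (5,6)@(11, 13): e=[-3,-1,42] → .
    (0,7)@(1, 15): e=[43,-11,6] → .
    (1,7)@(3, 15): e=[37,-13,14] → .
    (2,7)@(5, 15): e=[31,-15,22] → .
    (3,7)@(7, 15): e=[25,-17,30] → .
    (4,7)@(9, 15): e=[19,-19,38] → .
  covered (6 px):
    . . . . . . .
    . . . . . . .
    . . . . . . .
    . . . . . . .
    . . . . . . .
    . X . . . . .
    X X X X X . .
    . . . . . . .
    . . . . . . .
    . . . . . . .
T3:
  2·area = 48
  edge (4, 4)→(2, 14): d=(-2,10) right/bottom  bias=-1
  edge (2, 14)→(0, 0): d=(-2,-14) top-left  bias=+0
  edge (0, 0)→(4, 4): d=(4,4) right/bottom  bias=-1
    (0,0)@(1, 1): e=[36,12,0] → .  [on edge]
    (0,1)@(1, 3): e=[32,8,8] → X
    (1,1)@(3, 3): e=[12,36,0] → .  [on edge]
    (0,2)@(1, 5): e=[28,4,16] → X
    (1,2)@(3, 5): e=[8,32,8] → X
    (2,2)@(5, 5): e=[-12,60,0] → .  [on edge]
    (0,3)@(1, 7): e=[24,0,24] → X  [on edge]
    (2,3)@(5, 7): e=[-16,56,8] → .
    (3,3)@(7, 7): e=[-36,84,0] → .  [on edge]
    (0,4)@(1, 9): e=[20,-4,32] → .
    (1,4)@(3, 9): e=[0,24,24] → .  [on edge]
    (4,4)@(9, 9): e=[-60,108,0] → .  [on edge]
    (5,5)@(11, 11): e=[-84,132,0] → .  [on edge]
    (6,6)@(13, 13): e=[-108,156,0] → .  [on edge]
    (0,9)@(1, 19): e=[0,-24,72] → .  [on edge]
  covered (5 px):
    . . . . . . .
    X . . . . . .
    X X . . . . .
    X X . . . . .
    . . . . . . .
    . . . . . . .
    . . . . . . .
    . . . . . . .
    . . . . . . .
    . . . . . . .
T4:
  degenerate (2·area = 0) — covers nothing

Final: [32,8,8]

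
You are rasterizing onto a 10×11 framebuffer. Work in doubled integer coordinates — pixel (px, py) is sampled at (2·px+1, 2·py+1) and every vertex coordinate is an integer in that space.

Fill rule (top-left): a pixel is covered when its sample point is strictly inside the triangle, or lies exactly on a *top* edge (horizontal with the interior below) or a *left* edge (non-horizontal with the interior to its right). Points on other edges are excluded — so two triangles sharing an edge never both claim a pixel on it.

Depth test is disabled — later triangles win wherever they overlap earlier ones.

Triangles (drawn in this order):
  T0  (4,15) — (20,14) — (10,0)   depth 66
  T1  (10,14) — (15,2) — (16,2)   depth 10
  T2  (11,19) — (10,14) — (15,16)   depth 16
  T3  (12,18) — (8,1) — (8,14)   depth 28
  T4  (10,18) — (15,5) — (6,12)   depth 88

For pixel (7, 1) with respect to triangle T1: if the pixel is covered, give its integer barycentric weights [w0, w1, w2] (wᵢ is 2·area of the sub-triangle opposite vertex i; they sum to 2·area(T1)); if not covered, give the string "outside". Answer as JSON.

T0:
  2·area = 234  (B↔C swapped to make it positive)
  edge (4, 15)→(10, 0): d=(6,-15) top-left  bias=+0
  edge (10, 0)→(20, 14): d=(10,14) right/bottom  bias=-1
  edge (20, 14)→(4, 15): d=(-16,1) right/bottom  bias=-1
    (4,1)@(9, 3): e=[3,44,187] → X
    (5,1)@(11, 3): e=[33,16,185] → X
    (6,1)@(13, 3): e=[63,-12,183] → .
    (4,2)@(9, 5): e=[15,64,155] → X
    (6,2)@(13, 5): e=[75,8,151] → X
    (7,2)@(15, 5): e=[105,-20,149] → .
    (4,3)@(9, 7): e=[27,84,123] → X
    (7,3)@(15, 7): e=[117,0,117] → .  [on edge]
    (3,4)@(7, 9): e=[9,132,93] → X
    (7,4)@(15, 9): e=[129,20,85] → X
    (8,4)@(17, 9): e=[159,-8,83] → .
    (3,5)@(7, 11): e=[21,152,61] → X
  covered (27 px):
    . . . . . . . . . .
    . . . . X X . . . .
    . . . . X X X . . .
    . . . . X X X . . .
    . . . X X X X X . .
    . . . X X X X X X .
    . . X X X X X X X X
    . . . . . . . . . .
    . . . . . . . . . .
    . . . . . . . . . .
    . . . . . . . . . .
T1:
  2·area = 12
  edge (10, 14)→(15, 2): d=(5,-12) top-left  bias=+0
  edge (15, 2)→(16, 2): d=(1,0) top-left  bias=+0
  edge (16, 2)→(10, 14): d=(-6,12) right/bottom  bias=-1
    (7,1)@(15, 3): e=[5,1,6] → X
    (8,1)@(17, 3): e=[29,1,-18] → .
    (7,2)@(15, 5): e=[15,3,-6] → .
    (6,3)@(13, 7): e=[1,5,6] → X
    (7,3)@(15, 7): e=[25,5,-18] → .
    (6,4)@(13, 9): e=[11,7,-6] → .
  covered (2 px):
    . . . . . . . . . .
    . . . . . . . X . .
    . . . . . . . . . .
    . . . . . . X . . .
    . . . . . . . . . .
    . . . . . . . . . .
    . . . . . . . . . .
    . . . . . . . . . .
    . . . . . . . . . .
    . . . . . . . . . .
    . . . . . . . . . .
T2:
  2·area = 23
  edge (11, 19)→(10, 14): d=(-1,-5) top-left  bias=+0
  edge (10, 14)→(15, 16): d=(5,2) right/bottom  bias=-1
  edge (15, 16)→(11, 19): d=(-4,3) right/bottom  bias=-1
    (4,4)@(9, 9): e=[0,-23,46] → .  [on edge]
    (9,6)@(19, 13): e=[46,-23,0] → .  [on edge]
    (5,7)@(11, 15): e=[4,3,16] → X
    (6,7)@(13, 15): e=[14,-1,10] → .
    (5,8)@(11, 17): e=[2,13,8] → X
    (6,8)@(13, 17): e=[12,9,2] → X
    (7,8)@(15, 17): e=[22,5,-4] → .
    (5,9)@(11, 19): e=[0,23,0] → .  [on edge]
    (6,9)@(13, 19): e=[10,19,-6] → .
  covered (3 px):
    . . . . . . . . . .
    . . . . . . . . . .
    . . . . . . . . . .
    . . . . . . . . . .
    . . . . . . . . . .
    . . . . . . . . . .
    . . . . . . . . . .
    . . . . . X . . . .
    . . . . . X X . . .
    . . . . . . . . . .
    . . . . . . . . . .
T3:
  2·area = 52  (B↔C swapped to make it positive)
  edge (12, 18)→(8, 14): d=(-4,-4) top-left  bias=+0
  edge (8, 14)→(8, 1): d=(0,-13) top-left  bias=+0
  edge (8, 1)→(12, 18): d=(4,17) right/bottom  bias=-1
    (0,3)@(1, 7): e=[0,-91,143] → .  [on edge]
    (4,3)@(9, 7): e=[32,13,7] → X
    (5,3)@(11, 7): e=[40,39,-27] → .
    (1,4)@(3, 9): e=[0,-65,117] → .  [on edge]
    (4,4)@(9, 9): e=[24,13,15] → X
    (5,4)@(11, 9): e=[32,39,-19] → .
    (2,5)@(5, 11): e=[0,-39,91] → .  [on edge]
    (4,5)@(9, 11): e=[16,13,23] → X
    (5,5)@(11, 11): e=[24,39,-11] → .
    (3,6)@(7, 13): e=[0,-13,65] → .  [on edge]
    (4,6)@(9, 13): e=[8,13,31] → X
    (5,6)@(11, 13): e=[16,39,-3] → .
    (4,7)@(9, 15): e=[0,13,39] → X  [on edge]
    (5,8)@(11, 17): e=[0,39,13] → X  [on edge]
    (6,9)@(13, 19): e=[0,65,-13] → .  [on edge]
    (7,10)@(15, 21): e=[0,91,-39] → .  [on edge]
  covered (7 px):
    . . . . . . . . . .
    . . . . . . . . . .
    . . . . . . . . . .
    . . . . X . . . . .
    . . . . X . . . . .
    . . . . X . . . . .
    . . . . X . . . . .
    . . . . X X . . . .
    . . . . . X . . . .
    . . . . . . . . . .
    . . . . . . . . . .
T4:
  2·area = 82  (B↔C swapped to make it positive)
  edge (10, 18)→(6, 12): d=(-4,-6) top-left  bias=+0
  edge (6, 12)→(15, 5): d=(9,-7) top-left  bias=+0
  edge (15, 5)→(10, 18): d=(-5,13) right/bottom  bias=-1
    (7,2)@(15, 5): e=[82,0,0] → .  [on edge]
    (6,3)@(13, 7): e=[62,4,16] → X
    (7,3)@(15, 7): e=[74,18,-10] → .
    (5,4)@(11, 9): e=[42,8,32] → X
    (7,4)@(15, 9): e=[66,36,-20] → .
    (4,5)@(9, 11): e=[22,12,48] → X
    (6,5)@(13, 11): e=[46,40,-4] → .
    (3,6)@(7, 13): e=[2,16,64] → X
    (6,6)@(13, 13): e=[38,58,-14] → .
    (3,7)@(7, 15): e=[-6,34,54] → .
    (4,7)@(9, 15): e=[6,48,28] → X
    (6,7)@(13, 15): e=[30,76,-24] → .
  covered (10 px):
    . . . . . . . . . .
    . . . . . . . . . .
    . . . . . . . . . .
    . . . . . . X . . .
    . . . . . X X . . .
    . . . . X X . . . .
    . . . X X X . . . .
    . . . . X X . . . .
    . . . . . . . . . .
    . . . . . . . . . .
    . . . . . . . . . .

Answer: [1,6,5]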